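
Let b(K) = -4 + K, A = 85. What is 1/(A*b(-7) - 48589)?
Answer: -1/49524 ≈ -2.0192e-5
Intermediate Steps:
1/(A*b(-7) - 48589) = 1/(85*(-4 - 7) - 48589) = 1/(85*(-11) - 48589) = 1/(-935 - 48589) = 1/(-49524) = -1/49524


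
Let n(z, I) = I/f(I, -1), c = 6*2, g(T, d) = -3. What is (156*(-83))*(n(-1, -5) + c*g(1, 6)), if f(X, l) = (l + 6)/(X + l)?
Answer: 388440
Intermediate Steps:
c = 12
f(X, l) = (6 + l)/(X + l)
n(z, I) = I*(-1/5 + I/5) (n(z, I) = I/(((6 - 1)/(I - 1))) = I/((5/(-1 + I))) = I*(-1/5 + I/5))
(156*(-83))*(n(-1, -5) + c*g(1, 6)) = (156*(-83))*((1/5)*(-5)*(-1 - 5) + 12*(-3)) = -12948*((1/5)*(-5)*(-6) - 36) = -12948*(6 - 36) = -12948*(-30) = 388440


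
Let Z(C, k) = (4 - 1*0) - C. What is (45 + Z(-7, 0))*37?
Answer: 2072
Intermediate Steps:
Z(C, k) = 4 - C (Z(C, k) = (4 + 0) - C = 4 - C)
(45 + Z(-7, 0))*37 = (45 + (4 - 1*(-7)))*37 = (45 + (4 + 7))*37 = (45 + 11)*37 = 56*37 = 2072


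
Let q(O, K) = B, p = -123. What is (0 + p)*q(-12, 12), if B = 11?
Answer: -1353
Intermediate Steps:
q(O, K) = 11
(0 + p)*q(-12, 12) = (0 - 123)*11 = -123*11 = -1353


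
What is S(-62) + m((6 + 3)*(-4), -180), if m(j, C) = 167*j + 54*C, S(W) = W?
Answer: -15794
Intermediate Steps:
m(j, C) = 54*C + 167*j
S(-62) + m((6 + 3)*(-4), -180) = -62 + (54*(-180) + 167*((6 + 3)*(-4))) = -62 + (-9720 + 167*(9*(-4))) = -62 + (-9720 + 167*(-36)) = -62 + (-9720 - 6012) = -62 - 15732 = -15794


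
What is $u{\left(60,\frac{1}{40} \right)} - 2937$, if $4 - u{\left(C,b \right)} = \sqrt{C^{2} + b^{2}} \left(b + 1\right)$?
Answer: $-2933 - \frac{41 \sqrt{5760001}}{1600} \approx -2994.5$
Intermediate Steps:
$u{\left(C,b \right)} = 4 - \sqrt{C^{2} + b^{2}} \left(1 + b\right)$ ($u{\left(C,b \right)} = 4 - \sqrt{C^{2} + b^{2}} \left(b + 1\right) = 4 - \sqrt{C^{2} + b^{2}} \left(1 + b\right)$)
$u{\left(60,\frac{1}{40} \right)} - 2937 = \left(4 - \sqrt{60^{2} + \left(\frac{1}{40}\right)^{2}} - \frac{\sqrt{60^{2} + \left(\frac{1}{40}\right)^{2}}}{40}\right) - 2937 = \left(4 - \sqrt{3600 + \left(\frac{1}{40}\right)^{2}} - \frac{\sqrt{3600 + \left(\frac{1}{40}\right)^{2}}}{40}\right) - 2937 = \left(4 - \sqrt{3600 + \frac{1}{1600}} - \frac{\sqrt{3600 + \frac{1}{1600}}}{40}\right) - 2937 = \left(4 - \sqrt{\frac{5760001}{1600}} - \frac{\sqrt{\frac{5760001}{1600}}}{40}\right) - 2937 = \left(4 - \frac{\sqrt{5760001}}{40} - \frac{\frac{1}{40} \sqrt{5760001}}{40}\right) - 2937 = \left(4 - \frac{\sqrt{5760001}}{40} - \frac{\sqrt{5760001}}{1600}\right) - 2937 = \left(4 - \frac{41 \sqrt{5760001}}{1600}\right) - 2937 = -2933 - \frac{41 \sqrt{5760001}}{1600}$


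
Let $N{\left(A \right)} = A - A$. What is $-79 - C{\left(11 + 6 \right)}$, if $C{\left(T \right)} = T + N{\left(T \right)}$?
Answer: $-96$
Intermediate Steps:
$N{\left(A \right)} = 0$
$C{\left(T \right)} = T$ ($C{\left(T \right)} = T + 0 = T$)
$-79 - C{\left(11 + 6 \right)} = -79 - \left(11 + 6\right) = -79 - 17 = -96$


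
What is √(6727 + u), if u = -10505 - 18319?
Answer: I*√22097 ≈ 148.65*I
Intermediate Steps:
u = -28824
√(6727 + u) = √(6727 - 28824) = √(-22097) = I*√22097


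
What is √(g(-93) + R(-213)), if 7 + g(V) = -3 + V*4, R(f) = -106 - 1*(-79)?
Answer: I*√409 ≈ 20.224*I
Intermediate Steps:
R(f) = -27 (R(f) = -106 + 79 = -27)
g(V) = -10 + 4*V (g(V) = -7 + (-3 + V*4) = -7 + (-3 + 4*V) = -10 + 4*V)
√(g(-93) + R(-213)) = √((-10 + 4*(-93)) - 27) = √((-10 - 372) - 27) = √(-382 - 27) = √(-409) = I*√409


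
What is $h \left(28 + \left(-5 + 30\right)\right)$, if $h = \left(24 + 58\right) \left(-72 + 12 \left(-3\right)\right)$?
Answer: $-469368$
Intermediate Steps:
$h = -8856$ ($h = 82 \left(-72 - 36\right) = 82 \left(-108\right) = -8856$)
$h \left(28 + \left(-5 + 30\right)\right) = - 8856 \left(28 + \left(-5 + 30\right)\right) = - 8856 \left(28 + 25\right) = \left(-8856\right) 53 = -469368$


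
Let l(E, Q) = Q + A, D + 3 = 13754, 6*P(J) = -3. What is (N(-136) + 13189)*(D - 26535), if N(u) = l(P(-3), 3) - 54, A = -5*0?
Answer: -167956192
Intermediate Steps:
P(J) = -½ (P(J) = (⅙)*(-3) = -½)
D = 13751 (D = -3 + 13754 = 13751)
A = 0
l(E, Q) = Q (l(E, Q) = Q + 0 = Q)
N(u) = -51 (N(u) = 3 - 54 = -51)
(N(-136) + 13189)*(D - 26535) = (-51 + 13189)*(13751 - 26535) = 13138*(-12784) = -167956192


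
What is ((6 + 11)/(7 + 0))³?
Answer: 4913/343 ≈ 14.324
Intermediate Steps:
((6 + 11)/(7 + 0))³ = (17/7)³ = 4913/343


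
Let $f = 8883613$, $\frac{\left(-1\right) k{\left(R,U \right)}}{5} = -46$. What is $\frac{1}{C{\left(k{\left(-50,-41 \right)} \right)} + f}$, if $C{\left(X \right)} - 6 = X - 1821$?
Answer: $\frac{1}{8882028} \approx 1.1259 \cdot 10^{-7}$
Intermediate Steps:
$k{\left(R,U \right)} = 230$ ($k{\left(R,U \right)} = \left(-5\right) \left(-46\right) = 230$)
$C{\left(X \right)} = -1815 + X$ ($C{\left(X \right)} = 6 + \left(X - 1821\right) = 6 + \left(-1821 + X\right) = -1815 + X$)
$\frac{1}{C{\left(k{\left(-50,-41 \right)} \right)} + f} = \frac{1}{\left(-1815 + 230\right) + 8883613} = \frac{1}{-1585 + 8883613} = \frac{1}{8882028}$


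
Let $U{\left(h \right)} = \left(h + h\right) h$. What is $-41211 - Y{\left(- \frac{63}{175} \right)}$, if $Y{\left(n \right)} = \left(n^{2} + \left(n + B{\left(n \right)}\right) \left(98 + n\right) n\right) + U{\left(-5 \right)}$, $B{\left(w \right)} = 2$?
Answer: $- \frac{643804421}{15625} \approx -41204.0$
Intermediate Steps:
$U{\left(h \right)} = 2 h^{2}$ ($U{\left(h \right)} = 2 h h = 2 h^{2}$)
$Y{\left(n \right)} = 50 + n^{2} + n \left(2 + n\right) \left(98 + n\right)$ ($Y{\left(n \right)} = \left(n^{2} + \left(n + 2\right) \left(98 + n\right) n\right) + 2 \left(-5\right)^{2} = \left(n^{2} + \left(2 + n\right) \left(98 + n\right) n\right) + 2 \cdot 25 = \left(n^{2} + n \left(2 + n\right) \left(98 + n\right)\right) + 50 = 50 + n^{2} + n \left(2 + n\right) \left(98 + n\right)$)
$-41211 - Y{\left(- \frac{63}{175} \right)} = -41211 - \left(50 + \left(- \frac{63}{175}\right)^{3} + 101 \left(- \frac{63}{175}\right)^{2} + 196 \left(- \frac{63}{175}\right)\right) = -41211 - \left(50 + \left(\left(-63\right) \frac{1}{175}\right)^{3} + 101 \left(\left(-63\right) \frac{1}{175}\right)^{2} + 196 \left(\left(-63\right) \frac{1}{175}\right)\right) = -41211 - \left(50 + \left(- \frac{9}{25}\right)^{3} + 101 \left(- \frac{9}{25}\right)^{2} + 196 \left(- \frac{9}{25}\right)\right) = -41211 - \left(50 - \frac{729}{15625} + 101 \cdot \frac{81}{625} - \frac{1764}{25}\right) = -41211 - \left(50 - \frac{729}{15625} + \frac{8181}{625} - \frac{1764}{25}\right) = -41211 - - \frac{117454}{15625} = -41211 + \frac{117454}{15625} = - \frac{643804421}{15625}$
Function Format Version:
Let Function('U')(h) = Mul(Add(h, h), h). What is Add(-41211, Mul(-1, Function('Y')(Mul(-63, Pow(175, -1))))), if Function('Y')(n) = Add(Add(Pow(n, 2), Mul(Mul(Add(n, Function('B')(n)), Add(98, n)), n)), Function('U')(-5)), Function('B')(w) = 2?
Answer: Rational(-643804421, 15625) ≈ -41204.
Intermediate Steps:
Function('U')(h) = Mul(2, Pow(h, 2)) (Function('U')(h) = Mul(Mul(2, h), h) = Mul(2, Pow(h, 2)))
Function('Y')(n) = Add(50, Pow(n, 2), Mul(n, Add(2, n), Add(98, n))) (Function('Y')(n) = Add(Add(Pow(n, 2), Mul(Mul(Add(n, 2), Add(98, n)), n)), Mul(2, Pow(-5, 2))) = Add(Add(Pow(n, 2), Mul(Mul(Add(2, n), Add(98, n)), n)), Mul(2, 25)) = Add(Add(Pow(n, 2), Mul(n, Add(2, n), Add(98, n))), 50) = Add(50, Pow(n, 2), Mul(n, Add(2, n), Add(98, n))))
Add(-41211, Mul(-1, Function('Y')(Mul(-63, Pow(175, -1))))) = Add(-41211, Mul(-1, Add(50, Pow(Mul(-63, Pow(175, -1)), 3), Mul(101, Pow(Mul(-63, Pow(175, -1)), 2)), Mul(196, Mul(-63, Pow(175, -1)))))) = Add(-41211, Mul(-1, Add(50, Pow(Mul(-63, Rational(1, 175)), 3), Mul(101, Pow(Mul(-63, Rational(1, 175)), 2)), Mul(196, Mul(-63, Rational(1, 175)))))) = Add(-41211, Mul(-1, Add(50, Pow(Rational(-9, 25), 3), Mul(101, Pow(Rational(-9, 25), 2)), Mul(196, Rational(-9, 25))))) = Add(-41211, Mul(-1, Add(50, Rational(-729, 15625), Mul(101, Rational(81, 625)), Rational(-1764, 25)))) = Add(-41211, Mul(-1, Add(50, Rational(-729, 15625), Rational(8181, 625), Rational(-1764, 25)))) = Add(-41211, Mul(-1, Rational(-117454, 15625))) = Add(-41211, Rational(117454, 15625)) = Rational(-643804421, 15625)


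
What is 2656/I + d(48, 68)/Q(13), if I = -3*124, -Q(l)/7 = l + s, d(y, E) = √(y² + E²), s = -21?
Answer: -664/93 + √433/14 ≈ -5.6535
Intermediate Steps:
d(y, E) = √(E² + y²)
Q(l) = 147 - 7*l (Q(l) = -7*(l - 21) = -7*(-21 + l) = 147 - 7*l)
I = -372
2656/I + d(48, 68)/Q(13) = 2656/(-372) + √(68² + 48²)/(147 - 7*13) = 2656*(-1/372) + √(4624 + 2304)/(147 - 91) = -664/93 + √6928/56 = -664/93 + (4*√433)*(1/56) = -664/93 + √433/14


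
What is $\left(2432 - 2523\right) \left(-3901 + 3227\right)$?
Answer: $61334$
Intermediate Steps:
$\left(2432 - 2523\right) \left(-3901 + 3227\right) = \left(-91\right) \left(-674\right) = 61334$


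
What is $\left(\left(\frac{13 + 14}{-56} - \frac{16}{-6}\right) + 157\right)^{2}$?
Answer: $\frac{715188049}{28224} \approx 25340.0$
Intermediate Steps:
$\left(\left(\frac{13 + 14}{-56} - \frac{16}{-6}\right) + 157\right)^{2} = \left(\left(27 \left(- \frac{1}{56}\right) - - \frac{8}{3}\right) + 157\right)^{2} = \left(\left(- \frac{27}{56} + \frac{8}{3}\right) + 157\right)^{2} = \left(\frac{367}{168} + 157\right)^{2} = \left(\frac{26743}{168}\right)^{2} = \frac{715188049}{28224}$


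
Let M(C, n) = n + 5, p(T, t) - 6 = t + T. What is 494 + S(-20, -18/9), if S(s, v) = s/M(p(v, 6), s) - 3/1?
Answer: 1477/3 ≈ 492.33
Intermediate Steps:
p(T, t) = 6 + T + t (p(T, t) = 6 + (t + T) = 6 + (T + t) = 6 + T + t)
M(C, n) = 5 + n
S(s, v) = -3 + s/(5 + s) (S(s, v) = s/(5 + s) - 3/1 = s/(5 + s) - 3*1 = s/(5 + s) - 3 = -3 + s/(5 + s))
494 + S(-20, -18/9) = 494 + (-15 - 2*(-20))/(5 - 20) = 494 + (-15 + 40)/(-15) = 494 - 1/15*25 = 494 - 5/3 = 1477/3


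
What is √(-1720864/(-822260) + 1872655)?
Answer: √79132813141394415/205565 ≈ 1368.5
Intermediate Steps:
√(-1720864/(-822260) + 1872655) = √(-1720864*(-1/822260) + 1872655) = √(430216/205565 + 1872655) = √(384952755291/205565) = √79132813141394415/205565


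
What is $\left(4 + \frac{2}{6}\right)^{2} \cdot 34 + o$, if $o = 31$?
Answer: $\frac{6025}{9} \approx 669.44$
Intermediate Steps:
$\left(4 + \frac{2}{6}\right)^{2} \cdot 34 + o = \left(4 + \frac{2}{6}\right)^{2} \cdot 34 + 31 = \left(4 + 2 \cdot \frac{1}{6}\right)^{2} \cdot 34 + 31 = \left(4 + \frac{1}{3}\right)^{2} \cdot 34 + 31 = \left(\frac{13}{3}\right)^{2} \cdot 34 + 31 = \frac{169}{9} \cdot 34 + 31 = \frac{5746}{9} + 31 = \frac{6025}{9}$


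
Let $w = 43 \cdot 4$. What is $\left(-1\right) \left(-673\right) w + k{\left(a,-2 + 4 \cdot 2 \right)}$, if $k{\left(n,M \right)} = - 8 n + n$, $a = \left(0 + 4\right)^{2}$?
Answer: $115644$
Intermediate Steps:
$a = 16$ ($a = 4^{2} = 16$)
$k{\left(n,M \right)} = - 7 n$
$w = 172$
$\left(-1\right) \left(-673\right) w + k{\left(a,-2 + 4 \cdot 2 \right)} = \left(-1\right) \left(-673\right) 172 - 112 = 673 \cdot 172 - 112 = 115756 - 112 = 115644$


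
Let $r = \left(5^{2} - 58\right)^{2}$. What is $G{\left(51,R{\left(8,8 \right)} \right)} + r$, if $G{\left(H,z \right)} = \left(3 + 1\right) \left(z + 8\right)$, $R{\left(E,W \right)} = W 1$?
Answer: $1153$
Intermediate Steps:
$R{\left(E,W \right)} = W$
$G{\left(H,z \right)} = 32 + 4 z$ ($G{\left(H,z \right)} = 4 \left(8 + z\right) = 32 + 4 z$)
$r = 1089$ ($r = \left(25 - 58\right)^{2} = \left(-33\right)^{2} = 1089$)
$G{\left(51,R{\left(8,8 \right)} \right)} + r = \left(32 + 4 \cdot 8\right) + 1089 = \left(32 + 32\right) + 1089 = 64 + 1089 = 1153$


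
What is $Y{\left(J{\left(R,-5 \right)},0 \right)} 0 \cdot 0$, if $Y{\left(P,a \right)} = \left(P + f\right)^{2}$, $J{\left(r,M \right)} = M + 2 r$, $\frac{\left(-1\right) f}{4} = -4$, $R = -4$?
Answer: $0$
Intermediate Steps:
$f = 16$ ($f = \left(-4\right) \left(-4\right) = 16$)
$Y{\left(P,a \right)} = \left(16 + P\right)^{2}$ ($Y{\left(P,a \right)} = \left(P + 16\right)^{2} = \left(16 + P\right)^{2}$)
$Y{\left(J{\left(R,-5 \right)},0 \right)} 0 \cdot 0 = \left(16 + \left(-5 + 2 \left(-4\right)\right)\right)^{2} \cdot 0 \cdot 0 = \left(16 - 13\right)^{2} \cdot 0 \cdot 0 = 3^{2} \cdot 0 \cdot 0 = 9 \cdot 0 \cdot 0 = 0 \cdot 0 = 0$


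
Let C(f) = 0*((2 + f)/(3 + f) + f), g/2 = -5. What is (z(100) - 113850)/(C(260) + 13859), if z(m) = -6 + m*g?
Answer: -114856/13859 ≈ -8.2875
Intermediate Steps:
g = -10 (g = 2*(-5) = -10)
z(m) = -6 - 10*m (z(m) = -6 + m*(-10) = -6 - 10*m)
C(f) = 0 (C(f) = 0*((2 + f)/(3 + f) + f) = 0*(f + (2 + f)/(3 + f)) = 0)
(z(100) - 113850)/(C(260) + 13859) = ((-6 - 10*100) - 113850)/(0 + 13859) = ((-6 - 1000) - 113850)/13859 = (-1006 - 113850)*(1/13859) = -114856*1/13859 = -114856/13859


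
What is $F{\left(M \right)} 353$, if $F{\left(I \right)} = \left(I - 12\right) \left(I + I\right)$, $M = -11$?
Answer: $178618$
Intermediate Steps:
$F{\left(I \right)} = 2 I \left(-12 + I\right)$ ($F{\left(I \right)} = \left(-12 + I\right) 2 I = 2 I \left(-12 + I\right)$)
$F{\left(M \right)} 353 = 2 \left(-11\right) \left(-12 - 11\right) 353 = 2 \left(-11\right) \left(-23\right) 353 = 506 \cdot 353 = 178618$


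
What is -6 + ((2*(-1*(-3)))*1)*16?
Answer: 90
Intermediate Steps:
-6 + ((2*(-1*(-3)))*1)*16 = -6 + ((2*3)*1)*16 = -6 + (6*1)*16 = -6 + 6*16 = -6 + 96 = 90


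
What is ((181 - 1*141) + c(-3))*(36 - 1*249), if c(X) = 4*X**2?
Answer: -16188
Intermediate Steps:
((181 - 1*141) + c(-3))*(36 - 1*249) = ((181 - 1*141) + 4*(-3)**2)*(36 - 1*249) = ((181 - 141) + 4*9)*(36 - 249) = (40 + 36)*(-213) = 76*(-213) = -16188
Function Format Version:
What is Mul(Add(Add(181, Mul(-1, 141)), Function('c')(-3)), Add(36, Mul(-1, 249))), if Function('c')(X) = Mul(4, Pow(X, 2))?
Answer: -16188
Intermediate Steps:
Mul(Add(Add(181, Mul(-1, 141)), Function('c')(-3)), Add(36, Mul(-1, 249))) = Mul(Add(Add(181, Mul(-1, 141)), Mul(4, Pow(-3, 2))), Add(36, Mul(-1, 249))) = Mul(Add(Add(181, -141), Mul(4, 9)), Add(36, -249)) = Mul(Add(40, 36), -213) = Mul(76, -213) = -16188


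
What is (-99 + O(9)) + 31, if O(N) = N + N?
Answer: -50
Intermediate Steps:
O(N) = 2*N
(-99 + O(9)) + 31 = (-99 + 2*9) + 31 = (-99 + 18) + 31 = -81 + 31 = -50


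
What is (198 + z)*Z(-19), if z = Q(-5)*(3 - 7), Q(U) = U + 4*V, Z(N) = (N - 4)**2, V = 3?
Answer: 89930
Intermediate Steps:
Z(N) = (-4 + N)**2
Q(U) = 12 + U (Q(U) = U + 4*3 = U + 12 = 12 + U)
z = -28 (z = (12 - 5)*(3 - 7) = 7*(-4) = -28)
(198 + z)*Z(-19) = (198 - 28)*(-4 - 19)**2 = 170*(-23)**2 = 170*529 = 89930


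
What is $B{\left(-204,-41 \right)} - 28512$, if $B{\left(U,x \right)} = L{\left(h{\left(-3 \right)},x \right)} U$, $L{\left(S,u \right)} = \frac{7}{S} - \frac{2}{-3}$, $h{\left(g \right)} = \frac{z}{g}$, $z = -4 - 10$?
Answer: $-28954$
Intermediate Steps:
$z = -14$ ($z = -4 - 10 = -14$)
$h{\left(g \right)} = - \frac{14}{g}$
$L{\left(S,u \right)} = \frac{2}{3} + \frac{7}{S}$ ($L{\left(S,u \right)} = \frac{7}{S} - - \frac{2}{3} = \frac{7}{S} + \frac{2}{3} = \frac{2}{3} + \frac{7}{S}$)
$B{\left(U,x \right)} = \frac{13 U}{6}$ ($B{\left(U,x \right)} = \left(\frac{2}{3} + \frac{7}{\left(-14\right) \frac{1}{-3}}\right) U = \left(\frac{2}{3} + \frac{7}{\left(-14\right) \left(- \frac{1}{3}\right)}\right) U = \left(\frac{2}{3} + \frac{7}{\frac{14}{3}}\right) U = \left(\frac{2}{3} + 7 \cdot \frac{3}{14}\right) U = \left(\frac{2}{3} + \frac{3}{2}\right) U = \frac{13 U}{6}$)
$B{\left(-204,-41 \right)} - 28512 = \frac{13}{6} \left(-204\right) - 28512 = -442 - 28512 = -28954$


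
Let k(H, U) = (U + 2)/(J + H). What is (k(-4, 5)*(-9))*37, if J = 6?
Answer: -2331/2 ≈ -1165.5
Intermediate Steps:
k(H, U) = (2 + U)/(6 + H) (k(H, U) = (U + 2)/(6 + H) = (2 + U)/(6 + H))
(k(-4, 5)*(-9))*37 = (((2 + 5)/(6 - 4))*(-9))*37 = ((7/2)*(-9))*37 = -63/2*37 = -2331/2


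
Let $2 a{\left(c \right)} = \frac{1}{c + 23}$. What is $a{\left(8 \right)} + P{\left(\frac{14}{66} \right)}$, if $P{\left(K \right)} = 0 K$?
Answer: $\frac{1}{62} \approx 0.016129$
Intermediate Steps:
$a{\left(c \right)} = \frac{1}{2 \left(23 + c\right)}$ ($a{\left(c \right)} = \frac{1}{2 \left(c + 23\right)} = \frac{1}{2 \left(23 + c\right)}$)
$P{\left(K \right)} = 0$
$a{\left(8 \right)} + P{\left(\frac{14}{66} \right)} = \frac{1}{2 \left(23 + 8\right)} + 0 = \frac{1}{2 \cdot 31} + 0 = \frac{1}{2} \cdot \frac{1}{31} + 0 = \frac{1}{62} + 0 = \frac{1}{62}$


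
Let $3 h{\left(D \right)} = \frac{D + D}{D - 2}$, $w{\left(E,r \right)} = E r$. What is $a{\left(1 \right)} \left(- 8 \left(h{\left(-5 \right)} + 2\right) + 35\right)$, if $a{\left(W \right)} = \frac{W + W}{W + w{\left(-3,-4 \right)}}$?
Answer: $\frac{638}{273} \approx 2.337$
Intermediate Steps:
$a{\left(W \right)} = \frac{2 W}{12 + W}$ ($a{\left(W \right)} = \frac{W + W}{W - -12} = \frac{2 W}{W + 12} = \frac{2 W}{12 + W}$)
$h{\left(D \right)} = \frac{2 D}{3 \left(-2 + D\right)}$ ($h{\left(D \right)} = \frac{\left(D + D\right) \frac{1}{D - 2}}{3} = \frac{2 D \frac{1}{-2 + D}}{3} = \frac{2 D}{3 \left(-2 + D\right)}$)
$a{\left(1 \right)} \left(- 8 \left(h{\left(-5 \right)} + 2\right) + 35\right) = 2 \cdot 1 \frac{1}{12 + 1} \left(- 8 \left(\frac{2}{3} \left(-5\right) \frac{1}{-2 - 5} + 2\right) + 35\right) = 2 \cdot 1 \cdot \frac{1}{13} \left(- 8 \left(\frac{2}{3} \left(-5\right) \frac{1}{-7} + 2\right) + 35\right) = 2 \cdot 1 \cdot \frac{1}{13} \left(- 8 \left(\frac{2}{3} \left(-5\right) \left(- \frac{1}{7}\right) + 2\right) + 35\right) = \frac{2 \left(- 8 \left(\frac{10}{21} + 2\right) + 35\right)}{13} = \frac{2 \left(\left(-8\right) \frac{52}{21} + 35\right)}{13} = \frac{2 \left(- \frac{416}{21} + 35\right)}{13} = \frac{2}{13} \cdot \frac{319}{21} = \frac{638}{273}$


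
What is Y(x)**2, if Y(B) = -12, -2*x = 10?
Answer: 144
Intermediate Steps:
x = -5 (x = -1/2*10 = -5)
Y(x)**2 = (-12)**2 = 144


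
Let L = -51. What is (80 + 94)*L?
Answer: -8874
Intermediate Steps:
(80 + 94)*L = (80 + 94)*(-51) = 174*(-51) = -8874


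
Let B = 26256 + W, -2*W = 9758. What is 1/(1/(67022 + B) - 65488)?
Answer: -88399/5789073711 ≈ -1.5270e-5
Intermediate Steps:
W = -4879 (W = -½*9758 = -4879)
B = 21377 (B = 26256 - 4879 = 21377)
1/(1/(67022 + B) - 65488) = 1/(1/(67022 + 21377) - 65488) = 1/(1/88399 - 65488) = 1/(-5789073711/88399) = -88399/5789073711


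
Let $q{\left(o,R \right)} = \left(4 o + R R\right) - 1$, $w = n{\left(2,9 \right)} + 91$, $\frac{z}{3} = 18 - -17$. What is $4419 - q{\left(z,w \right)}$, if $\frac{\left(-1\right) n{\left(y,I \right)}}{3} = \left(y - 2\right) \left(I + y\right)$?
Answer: $-4281$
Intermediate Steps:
$n{\left(y,I \right)} = - 3 \left(-2 + y\right) \left(I + y\right)$ ($n{\left(y,I \right)} = - 3 \left(y - 2\right) \left(I + y\right) = - 3 \left(-2 + y\right) \left(I + y\right)$)
$z = 105$ ($z = 3 \left(18 - -17\right) = 3 \left(18 + 17\right) = 3 \cdot 35 = 105$)
$w = 91$ ($w = \left(- 3 \cdot 2^{2} + 6 \cdot 9 + 6 \cdot 2 - 27 \cdot 2\right) + 91 = \left(\left(-3\right) 4 + 54 + 12 - 54\right) + 91 = \left(-12 + 54 + 12 - 54\right) + 91 = 0 + 91 = 91$)
$q{\left(o,R \right)} = -1 + R^{2} + 4 o$ ($q{\left(o,R \right)} = \left(4 o + R^{2}\right) - 1 = \left(R^{2} + 4 o\right) - 1 = -1 + R^{2} + 4 o$)
$4419 - q{\left(z,w \right)} = 4419 - \left(-1 + 91^{2} + 4 \cdot 105\right) = 4419 - \left(-1 + 8281 + 420\right) = 4419 - 8700 = -4281$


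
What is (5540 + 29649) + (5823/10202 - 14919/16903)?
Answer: 6068092425265/172444406 ≈ 35189.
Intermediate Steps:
(5540 + 29649) + (5823/10202 - 14919/16903) = 35189 + (5823*(1/10202) - 14919*1/16903) = 35189 + (5823/10202 - 14919/16903) = 35189 - 53777469/172444406 = 6068092425265/172444406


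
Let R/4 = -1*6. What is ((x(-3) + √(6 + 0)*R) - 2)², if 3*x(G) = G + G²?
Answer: 3456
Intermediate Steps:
x(G) = G/3 + G²/3 (x(G) = (G + G²)/3 = G/3 + G²/3)
R = -24 (R = 4*(-1*6) = 4*(-6) = -24)
((x(-3) + √(6 + 0)*R) - 2)² = (((⅓)*(-3)*(1 - 3) + √(6 + 0)*(-24)) - 2)² = (((⅓)*(-3)*(-2) + √6*(-24)) - 2)² = ((2 - 24*√6) - 2)² = (-24*√6)² = 3456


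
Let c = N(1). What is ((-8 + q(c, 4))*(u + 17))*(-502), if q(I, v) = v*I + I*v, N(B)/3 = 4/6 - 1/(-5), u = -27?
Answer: 64256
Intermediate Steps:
N(B) = 13/5 (N(B) = 3*(4/6 - 1/(-5)) = 3*(4*(⅙) - 1*(-⅕)) = 3*(⅔ + ⅕) = 3*(13/15) = 13/5)
c = 13/5 ≈ 2.6000
q(I, v) = 2*I*v (q(I, v) = I*v + I*v = 2*I*v)
((-8 + q(c, 4))*(u + 17))*(-502) = ((-8 + 2*(13/5)*4)*(-27 + 17))*(-502) = ((-8 + 104/5)*(-10))*(-502) = ((64/5)*(-10))*(-502) = -128*(-502) = 64256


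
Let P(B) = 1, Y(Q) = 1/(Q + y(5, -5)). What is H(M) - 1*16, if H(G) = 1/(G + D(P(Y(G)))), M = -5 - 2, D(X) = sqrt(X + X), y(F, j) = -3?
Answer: -759/47 - sqrt(2)/47 ≈ -16.179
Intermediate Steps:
Y(Q) = 1/(-3 + Q) (Y(Q) = 1/(Q - 3) = 1/(-3 + Q))
D(X) = sqrt(2)*sqrt(X) (D(X) = sqrt(2*X) = sqrt(2)*sqrt(X))
M = -7
H(G) = 1/(G + sqrt(2)) (H(G) = 1/(G + sqrt(2)*sqrt(1)) = 1/(G + sqrt(2)*1) = 1/(G + sqrt(2)))
H(M) - 1*16 = 1/(-7 + sqrt(2)) - 1*16 = 1/(-7 + sqrt(2)) - 16 = -16 + 1/(-7 + sqrt(2))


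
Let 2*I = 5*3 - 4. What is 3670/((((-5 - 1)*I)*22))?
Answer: -1835/363 ≈ -5.0551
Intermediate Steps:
I = 11/2 (I = (5*3 - 4)/2 = (15 - 4)/2 = (1/2)*11 = 11/2 ≈ 5.5000)
3670/((((-5 - 1)*I)*22)) = 3670/((((-5 - 1)*(11/2))*22)) = 3670/((-6*11/2*22)) = 3670/((-33*22)) = 3670/(-726) = 3670*(-1/726) = -1835/363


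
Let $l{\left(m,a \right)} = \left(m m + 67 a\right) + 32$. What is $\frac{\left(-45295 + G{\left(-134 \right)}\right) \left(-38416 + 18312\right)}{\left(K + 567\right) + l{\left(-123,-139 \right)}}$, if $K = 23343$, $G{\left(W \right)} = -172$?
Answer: $\frac{457034284}{14879} \approx 30717.0$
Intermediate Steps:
$l{\left(m,a \right)} = 32 + m^{2} + 67 a$ ($l{\left(m,a \right)} = \left(m^{2} + 67 a\right) + 32 = 32 + m^{2} + 67 a$)
$\frac{\left(-45295 + G{\left(-134 \right)}\right) \left(-38416 + 18312\right)}{\left(K + 567\right) + l{\left(-123,-139 \right)}} = \frac{\left(-45295 - 172\right) \left(-38416 + 18312\right)}{\left(23343 + 567\right) + \left(32 + \left(-123\right)^{2} + 67 \left(-139\right)\right)} = \frac{\left(-45467\right) \left(-20104\right)}{23910 + \left(32 + 15129 - 9313\right)} = \frac{914068568}{23910 + 5848} = \frac{914068568}{29758} = 914068568 \cdot \frac{1}{29758} = \frac{457034284}{14879}$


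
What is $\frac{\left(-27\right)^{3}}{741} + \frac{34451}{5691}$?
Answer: $- \frac{28829254}{1405677} \approx -20.509$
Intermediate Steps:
$\frac{\left(-27\right)^{3}}{741} + \frac{34451}{5691} = \left(-19683\right) \frac{1}{741} + 34451 \cdot \frac{1}{5691} = - \frac{6561}{247} + \frac{34451}{5691} = - \frac{28829254}{1405677}$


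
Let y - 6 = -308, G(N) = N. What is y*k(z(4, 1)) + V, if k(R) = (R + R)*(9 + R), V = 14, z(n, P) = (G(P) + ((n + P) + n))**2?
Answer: -6583586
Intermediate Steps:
y = -302 (y = 6 - 308 = -302)
z(n, P) = (2*P + 2*n)**2 (z(n, P) = (P + ((n + P) + n))**2 = (P + ((P + n) + n))**2 = (P + (P + 2*n))**2 = (2*P + 2*n)**2)
k(R) = 2*R*(9 + R) (k(R) = (2*R)*(9 + R) = 2*R*(9 + R))
y*k(z(4, 1)) + V = -604*4*(1 + 4)**2*(9 + 4*(1 + 4)**2) + 14 = -604*4*5**2*(9 + 4*5**2) + 14 = -604*4*25*(9 + 4*25) + 14 = -604*100*(9 + 100) + 14 = -604*100*109 + 14 = -302*21800 + 14 = -6583600 + 14 = -6583586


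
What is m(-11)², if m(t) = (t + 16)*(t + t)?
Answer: 12100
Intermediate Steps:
m(t) = 2*t*(16 + t) (m(t) = (16 + t)*(2*t) = 2*t*(16 + t))
m(-11)² = (2*(-11)*(16 - 11))² = (2*(-11)*5)² = (-110)² = 12100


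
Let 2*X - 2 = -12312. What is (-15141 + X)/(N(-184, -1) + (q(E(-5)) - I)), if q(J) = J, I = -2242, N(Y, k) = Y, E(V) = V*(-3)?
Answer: -21296/2073 ≈ -10.273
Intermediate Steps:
E(V) = -3*V
X = -6155 (X = 1 + (½)*(-12312) = 1 - 6156 = -6155)
(-15141 + X)/(N(-184, -1) + (q(E(-5)) - I)) = (-15141 - 6155)/(-184 + (-3*(-5) - 1*(-2242))) = -21296/(-184 + (15 + 2242)) = -21296/(-184 + 2257) = -21296/2073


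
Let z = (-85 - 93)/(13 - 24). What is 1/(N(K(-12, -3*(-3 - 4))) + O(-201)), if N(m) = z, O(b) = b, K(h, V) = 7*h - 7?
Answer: -11/2033 ≈ -0.0054107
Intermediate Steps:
K(h, V) = -7 + 7*h
z = 178/11 (z = -178/(-11) = -178*(-1/11) = 178/11 ≈ 16.182)
N(m) = 178/11
1/(N(K(-12, -3*(-3 - 4))) + O(-201)) = 1/(178/11 - 201) = 1/(-2033/11) = -11/2033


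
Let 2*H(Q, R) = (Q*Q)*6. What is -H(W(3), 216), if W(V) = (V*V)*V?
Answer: -2187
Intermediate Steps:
W(V) = V³ (W(V) = V²*V = V³)
H(Q, R) = 3*Q² (H(Q, R) = ((Q*Q)*6)/2 = (Q²*6)/2 = (6*Q²)/2 = 3*Q²)
-H(W(3), 216) = -3*(3³)² = -3*27² = -3*729 = -1*2187 = -2187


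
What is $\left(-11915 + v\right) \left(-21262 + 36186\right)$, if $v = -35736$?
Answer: $-711143524$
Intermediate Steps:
$\left(-11915 + v\right) \left(-21262 + 36186\right) = \left(-11915 - 35736\right) \left(-21262 + 36186\right) = \left(-47651\right) 14924 = -711143524$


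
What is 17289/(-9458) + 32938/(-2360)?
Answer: -88082411/5580220 ≈ -15.785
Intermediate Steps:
17289/(-9458) + 32938/(-2360) = 17289*(-1/9458) + 32938*(-1/2360) = -17289/9458 - 16469/1180 = -88082411/5580220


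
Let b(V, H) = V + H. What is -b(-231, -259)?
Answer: 490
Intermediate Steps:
b(V, H) = H + V
-b(-231, -259) = -(-259 - 231) = -1*(-490) = 490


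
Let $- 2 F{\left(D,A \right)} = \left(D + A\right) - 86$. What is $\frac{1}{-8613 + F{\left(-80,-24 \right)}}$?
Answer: $- \frac{1}{8518} \approx -0.0001174$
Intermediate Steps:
$F{\left(D,A \right)} = 43 - \frac{A}{2} - \frac{D}{2}$ ($F{\left(D,A \right)} = - \frac{\left(D + A\right) - 86}{2} = - \frac{\left(A + D\right) - 86}{2} = - \frac{-86 + A + D}{2} = 43 - \frac{A}{2} - \frac{D}{2}$)
$\frac{1}{-8613 + F{\left(-80,-24 \right)}} = \frac{1}{-8613 - -95} = \frac{1}{-8613 + \left(43 + 12 + 40\right)} = \frac{1}{-8613 + 95} = \frac{1}{-8518} = - \frac{1}{8518}$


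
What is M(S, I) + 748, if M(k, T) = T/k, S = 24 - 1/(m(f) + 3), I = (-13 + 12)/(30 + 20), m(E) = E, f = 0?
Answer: 2655397/3550 ≈ 748.00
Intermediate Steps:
I = -1/50 ≈ -0.020000
S = 71/3 (S = 24 - 1/(0 + 3) = 24 - 1/3 = 24 - 1*⅓ = 24 - ⅓ = 71/3 ≈ 23.667)
M(S, I) + 748 = -1/(50*71/3) + 748 = -1/50*3/71 + 748 = -3/3550 + 748 = 2655397/3550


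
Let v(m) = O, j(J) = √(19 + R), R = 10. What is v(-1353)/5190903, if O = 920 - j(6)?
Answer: 920/5190903 - √29/5190903 ≈ 0.00017620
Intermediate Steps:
j(J) = √29 (j(J) = √(19 + 10) = √29)
O = 920 - √29 ≈ 914.62
v(m) = 920 - √29
v(-1353)/5190903 = (920 - √29)/5190903 = (920 - √29)*(1/5190903) = 920/5190903 - √29/5190903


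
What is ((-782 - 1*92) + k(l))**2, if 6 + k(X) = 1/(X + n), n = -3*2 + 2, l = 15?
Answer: 93683041/121 ≈ 7.7424e+5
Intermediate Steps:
n = -4 (n = -6 + 2 = -4)
k(X) = -6 + 1/(-4 + X) (k(X) = -6 + 1/(X - 4) = -6 + 1/(-4 + X))
((-782 - 1*92) + k(l))**2 = ((-782 - 1*92) + (25 - 6*15)/(-4 + 15))**2 = ((-782 - 92) + (25 - 90)/11)**2 = (-874 + (1/11)*(-65))**2 = (-874 - 65/11)**2 = (-9679/11)**2 = 93683041/121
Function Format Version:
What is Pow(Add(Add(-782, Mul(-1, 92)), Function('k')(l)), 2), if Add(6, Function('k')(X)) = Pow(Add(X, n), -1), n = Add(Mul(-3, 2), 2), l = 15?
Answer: Rational(93683041, 121) ≈ 7.7424e+5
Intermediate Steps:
n = -4 (n = Add(-6, 2) = -4)
Function('k')(X) = Add(-6, Pow(Add(-4, X), -1)) (Function('k')(X) = Add(-6, Pow(Add(X, -4), -1)) = Add(-6, Pow(Add(-4, X), -1)))
Pow(Add(Add(-782, Mul(-1, 92)), Function('k')(l)), 2) = Pow(Add(Add(-782, Mul(-1, 92)), Mul(Pow(Add(-4, 15), -1), Add(25, Mul(-6, 15)))), 2) = Pow(Add(Add(-782, -92), Mul(Pow(11, -1), Add(25, -90))), 2) = Pow(Add(-874, Mul(Rational(1, 11), -65)), 2) = Pow(Add(-874, Rational(-65, 11)), 2) = Pow(Rational(-9679, 11), 2) = Rational(93683041, 121)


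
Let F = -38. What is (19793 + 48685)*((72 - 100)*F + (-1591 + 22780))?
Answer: 1523840934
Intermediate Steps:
(19793 + 48685)*((72 - 100)*F + (-1591 + 22780)) = (19793 + 48685)*((72 - 100)*(-38) + (-1591 + 22780)) = 68478*(-28*(-38) + 21189) = 68478*(1064 + 21189) = 68478*22253 = 1523840934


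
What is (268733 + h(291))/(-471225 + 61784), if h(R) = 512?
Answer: -269245/409441 ≈ -0.65759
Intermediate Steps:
(268733 + h(291))/(-471225 + 61784) = (268733 + 512)/(-471225 + 61784) = 269245/(-409441) = 269245*(-1/409441) = -269245/409441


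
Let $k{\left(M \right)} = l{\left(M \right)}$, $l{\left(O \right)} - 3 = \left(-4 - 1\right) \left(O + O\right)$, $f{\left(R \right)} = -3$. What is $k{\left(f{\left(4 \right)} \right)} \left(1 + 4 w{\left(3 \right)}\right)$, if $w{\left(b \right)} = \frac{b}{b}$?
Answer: $165$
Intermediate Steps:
$w{\left(b \right)} = 1$
$l{\left(O \right)} = 3 - 10 O$ ($l{\left(O \right)} = 3 + \left(-4 - 1\right) \left(O + O\right) = 3 - 5 \cdot 2 O = 3 - 10 O$)
$k{\left(M \right)} = 3 - 10 M$
$k{\left(f{\left(4 \right)} \right)} \left(1 + 4 w{\left(3 \right)}\right) = \left(3 - -30\right) \left(1 + 4 \cdot 1\right) = \left(3 + 30\right) \left(1 + 4\right) = 33 \cdot 5 = 165$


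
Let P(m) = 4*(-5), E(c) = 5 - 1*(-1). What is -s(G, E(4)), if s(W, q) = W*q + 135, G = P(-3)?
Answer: -15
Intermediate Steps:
E(c) = 6 (E(c) = 5 + 1 = 6)
P(m) = -20
G = -20
s(W, q) = 135 + W*q
-s(G, E(4)) = -(135 - 20*6) = -(135 - 120) = -1*15 = -15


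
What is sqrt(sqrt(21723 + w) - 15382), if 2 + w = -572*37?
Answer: sqrt(-15382 + sqrt(557)) ≈ 123.93*I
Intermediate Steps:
w = -21166 (w = -2 - 572*37 = -2 - 21164 = -21166)
sqrt(sqrt(21723 + w) - 15382) = sqrt(sqrt(21723 - 21166) - 15382) = sqrt(sqrt(557) - 15382) = sqrt(-15382 + sqrt(557))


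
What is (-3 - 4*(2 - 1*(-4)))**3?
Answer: -19683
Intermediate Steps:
(-3 - 4*(2 - 1*(-4)))**3 = (-3 - 4*(2 + 4))**3 = (-3 - 4*6)**3 = (-3 - 24)**3 = (-27)**3 = -19683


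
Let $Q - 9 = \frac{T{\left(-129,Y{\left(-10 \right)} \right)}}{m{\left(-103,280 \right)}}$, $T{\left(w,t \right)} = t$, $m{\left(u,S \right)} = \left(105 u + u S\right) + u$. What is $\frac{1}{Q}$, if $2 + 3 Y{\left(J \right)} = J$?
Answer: $\frac{19879}{178913} \approx 0.11111$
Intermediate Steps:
$m{\left(u,S \right)} = 106 u + S u$ ($m{\left(u,S \right)} = \left(105 u + S u\right) + u = 106 u + S u$)
$Y{\left(J \right)} = - \frac{2}{3} + \frac{J}{3}$
$Q = \frac{178913}{19879}$ ($Q = 9 + \frac{- \frac{2}{3} + \frac{1}{3} \left(-10\right)}{\left(-103\right) \left(106 + 280\right)} = 9 + \frac{- \frac{2}{3} - \frac{10}{3}}{\left(-103\right) 386} = 9 - \frac{4}{-39758} = 9 - - \frac{2}{19879} = 9 + \frac{2}{19879} = \frac{178913}{19879} \approx 9.0001$)
$\frac{1}{Q} = \frac{1}{\frac{178913}{19879}} = \frac{19879}{178913}$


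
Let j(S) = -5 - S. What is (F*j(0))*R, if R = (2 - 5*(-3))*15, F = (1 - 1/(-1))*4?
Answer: -10200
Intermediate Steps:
F = 8 (F = (1 - 1*(-1))*4 = (1 + 1)*4 = 2*4 = 8)
R = 255 (R = (2 + 15)*15 = 17*15 = 255)
(F*j(0))*R = (8*(-5 - 1*0))*255 = (8*(-5 + 0))*255 = (8*(-5))*255 = -40*255 = -10200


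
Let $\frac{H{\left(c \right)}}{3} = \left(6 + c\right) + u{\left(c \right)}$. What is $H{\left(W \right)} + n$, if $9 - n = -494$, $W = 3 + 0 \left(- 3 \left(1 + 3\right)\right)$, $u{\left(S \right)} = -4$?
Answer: $518$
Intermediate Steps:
$W = 3$ ($W = 3 + 0 \left(\left(-3\right) 4\right) = 3 + 0 \left(-12\right) = 3 + 0 = 3$)
$H{\left(c \right)} = 6 + 3 c$ ($H{\left(c \right)} = 3 \left(\left(6 + c\right) - 4\right) = 3 \left(2 + c\right) = 6 + 3 c$)
$n = 503$ ($n = 9 - -494 = 9 + 494 = 503$)
$H{\left(W \right)} + n = \left(6 + 3 \cdot 3\right) + 503 = \left(6 + 9\right) + 503 = 15 + 503 = 518$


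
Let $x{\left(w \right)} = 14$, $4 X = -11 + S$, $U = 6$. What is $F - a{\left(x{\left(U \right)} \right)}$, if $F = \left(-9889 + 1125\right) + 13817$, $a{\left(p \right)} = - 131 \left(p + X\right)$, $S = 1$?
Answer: $\frac{13119}{2} \approx 6559.5$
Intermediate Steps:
$X = - \frac{5}{2}$ ($X = \frac{-11 + 1}{4} = \frac{1}{4} \left(-10\right) = - \frac{5}{2} \approx -2.5$)
$a{\left(p \right)} = \frac{655}{2} - 131 p$ ($a{\left(p \right)} = - 131 \left(p - \frac{5}{2}\right) = - 131 \left(- \frac{5}{2} + p\right) = \frac{655}{2} - 131 p$)
$F = 5053$ ($F = -8764 + 13817 = 5053$)
$F - a{\left(x{\left(U \right)} \right)} = 5053 - \left(\frac{655}{2} - 1834\right) = 5053 - - \frac{3013}{2} = 5053 + \frac{3013}{2} = \frac{13119}{2}$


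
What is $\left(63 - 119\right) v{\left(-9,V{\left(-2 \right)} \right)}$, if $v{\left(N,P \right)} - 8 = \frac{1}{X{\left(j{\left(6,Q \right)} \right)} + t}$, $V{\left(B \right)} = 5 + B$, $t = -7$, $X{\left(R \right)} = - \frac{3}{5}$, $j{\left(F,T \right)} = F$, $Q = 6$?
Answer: $- \frac{8372}{19} \approx -440.63$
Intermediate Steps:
$X{\left(R \right)} = - \frac{3}{5}$ ($X{\left(R \right)} = \left(-3\right) \frac{1}{5} = - \frac{3}{5}$)
$v{\left(N,P \right)} = \frac{299}{38}$ ($v{\left(N,P \right)} = 8 + \frac{1}{- \frac{3}{5} - 7} = 8 + \frac{1}{- \frac{38}{5}} = 8 - \frac{5}{38} = \frac{299}{38}$)
$\left(63 - 119\right) v{\left(-9,V{\left(-2 \right)} \right)} = \left(63 - 119\right) \frac{299}{38} = \left(-56\right) \frac{299}{38} = - \frac{8372}{19}$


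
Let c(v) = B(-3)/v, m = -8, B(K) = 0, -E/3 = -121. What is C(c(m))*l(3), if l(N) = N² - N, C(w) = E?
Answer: 2178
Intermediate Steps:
E = 363 (E = -3*(-121) = 363)
c(v) = 0 (c(v) = 0/v = 0)
C(w) = 363
C(c(m))*l(3) = 363*(3*(-1 + 3)) = 363*(3*2) = 363*6 = 2178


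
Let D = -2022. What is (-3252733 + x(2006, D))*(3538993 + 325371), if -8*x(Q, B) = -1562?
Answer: -12568989789741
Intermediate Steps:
x(Q, B) = 781/4 (x(Q, B) = -⅛*(-1562) = 781/4)
(-3252733 + x(2006, D))*(3538993 + 325371) = (-3252733 + 781/4)*(3538993 + 325371) = -13010151/4*3864364 = -12568989789741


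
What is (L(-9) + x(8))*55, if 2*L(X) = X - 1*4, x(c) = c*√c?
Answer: -715/2 + 880*√2 ≈ 887.01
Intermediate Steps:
x(c) = c^(3/2)
L(X) = -2 + X/2 (L(X) = (X - 1*4)/2 = (X - 4)/2 = (-4 + X)/2 = -2 + X/2)
(L(-9) + x(8))*55 = ((-2 + (½)*(-9)) + 8^(3/2))*55 = ((-2 - 9/2) + 16*√2)*55 = (-13/2 + 16*√2)*55 = -715/2 + 880*√2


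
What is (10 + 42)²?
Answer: 2704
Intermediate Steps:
(10 + 42)² = 52² = 2704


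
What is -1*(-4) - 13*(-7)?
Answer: 95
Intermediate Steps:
-1*(-4) - 13*(-7) = 4 + 91 = 95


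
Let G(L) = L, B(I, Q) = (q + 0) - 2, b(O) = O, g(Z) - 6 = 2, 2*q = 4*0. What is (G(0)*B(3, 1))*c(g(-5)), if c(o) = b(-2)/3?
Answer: 0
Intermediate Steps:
q = 0 (q = (4*0)/2 = (1/2)*0 = 0)
g(Z) = 8 (g(Z) = 6 + 2 = 8)
B(I, Q) = -2 (B(I, Q) = (0 + 0) - 2 = 0 - 2 = -2)
c(o) = -2/3
(G(0)*B(3, 1))*c(g(-5)) = (0*(-2))*(-2/3) = 0*(-2/3) = 0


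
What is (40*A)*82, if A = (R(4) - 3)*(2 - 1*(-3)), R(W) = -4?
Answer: -114800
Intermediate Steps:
A = -35 (A = (-4 - 3)*(2 - 1*(-3)) = -7*(2 + 3) = -7*5 = -35)
(40*A)*82 = (40*(-35))*82 = -1400*82 = -114800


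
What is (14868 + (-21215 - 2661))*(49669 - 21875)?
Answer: -250368352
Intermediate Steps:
(14868 + (-21215 - 2661))*(49669 - 21875) = (14868 - 23876)*27794 = -9008*27794 = -250368352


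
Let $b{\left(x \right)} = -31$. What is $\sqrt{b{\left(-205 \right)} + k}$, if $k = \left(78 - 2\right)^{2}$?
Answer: $\sqrt{5745} \approx 75.796$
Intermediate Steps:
$k = 5776$ ($k = 76^{2} = 5776$)
$\sqrt{b{\left(-205 \right)} + k} = \sqrt{-31 + 5776} = \sqrt{5745}$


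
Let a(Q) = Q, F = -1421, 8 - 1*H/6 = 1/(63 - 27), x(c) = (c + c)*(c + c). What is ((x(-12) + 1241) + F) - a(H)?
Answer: 2089/6 ≈ 348.17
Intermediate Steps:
x(c) = 4*c**2 (x(c) = (2*c)*(2*c) = 4*c**2)
H = 287/6 (H = 48 - 6/(63 - 27) = 48 - 6/36 = 48 - 6*1/36 = 48 - 1/6 = 287/6 ≈ 47.833)
((x(-12) + 1241) + F) - a(H) = ((4*(-12)**2 + 1241) - 1421) - 1*287/6 = ((4*144 + 1241) - 1421) - 287/6 = ((576 + 1241) - 1421) - 287/6 = (1817 - 1421) - 287/6 = 396 - 287/6 = 2089/6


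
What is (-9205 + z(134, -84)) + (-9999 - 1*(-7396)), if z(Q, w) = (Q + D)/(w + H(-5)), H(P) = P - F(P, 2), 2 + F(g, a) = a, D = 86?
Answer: -1051132/89 ≈ -11810.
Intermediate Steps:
F(g, a) = -2 + a
H(P) = P (H(P) = P - (-2 + 2) = P - 1*0 = P + 0 = P)
z(Q, w) = (86 + Q)/(-5 + w) (z(Q, w) = (Q + 86)/(w - 5) = (86 + Q)/(-5 + w))
(-9205 + z(134, -84)) + (-9999 - 1*(-7396)) = (-9205 + (86 + 134)/(-5 - 84)) + (-9999 - 1*(-7396)) = (-9205 + 220/(-89)) + (-9999 + 7396) = (-9205 - 1/89*220) - 2603 = (-9205 - 220/89) - 2603 = -819465/89 - 2603 = -1051132/89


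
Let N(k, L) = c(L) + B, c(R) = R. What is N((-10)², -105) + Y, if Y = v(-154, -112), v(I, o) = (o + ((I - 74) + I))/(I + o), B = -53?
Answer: -1093/7 ≈ -156.14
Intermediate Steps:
N(k, L) = -53 + L (N(k, L) = L - 53 = -53 + L)
v(I, o) = (-74 + o + 2*I)/(I + o) (v(I, o) = (o + ((-74 + I) + I))/(I + o) = (o + (-74 + 2*I))/(I + o) = (-74 + o + 2*I)/(I + o))
Y = 13/7 (Y = (-74 - 112 + 2*(-154))/(-154 - 112) = (-74 - 112 - 308)/(-266) = -1/266*(-494) = 13/7 ≈ 1.8571)
N((-10)², -105) + Y = (-53 - 105) + 13/7 = -158 + 13/7 = -1093/7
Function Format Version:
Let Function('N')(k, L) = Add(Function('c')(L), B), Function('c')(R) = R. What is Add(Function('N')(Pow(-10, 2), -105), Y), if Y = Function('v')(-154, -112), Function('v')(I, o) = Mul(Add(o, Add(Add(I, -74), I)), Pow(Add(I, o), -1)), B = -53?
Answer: Rational(-1093, 7) ≈ -156.14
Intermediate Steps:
Function('N')(k, L) = Add(-53, L) (Function('N')(k, L) = Add(L, -53) = Add(-53, L))
Function('v')(I, o) = Mul(Pow(Add(I, o), -1), Add(-74, o, Mul(2, I))) (Function('v')(I, o) = Mul(Add(o, Add(Add(-74, I), I)), Pow(Add(I, o), -1)) = Mul(Add(o, Add(-74, Mul(2, I))), Pow(Add(I, o), -1)) = Mul(Add(-74, o, Mul(2, I)), Pow(Add(I, o), -1)) = Mul(Pow(Add(I, o), -1), Add(-74, o, Mul(2, I))))
Y = Rational(13, 7) (Y = Mul(Pow(Add(-154, -112), -1), Add(-74, -112, Mul(2, -154))) = Mul(Pow(-266, -1), Add(-74, -112, -308)) = Mul(Rational(-1, 266), -494) = Rational(13, 7) ≈ 1.8571)
Add(Function('N')(Pow(-10, 2), -105), Y) = Add(Add(-53, -105), Rational(13, 7)) = Add(-158, Rational(13, 7)) = Rational(-1093, 7)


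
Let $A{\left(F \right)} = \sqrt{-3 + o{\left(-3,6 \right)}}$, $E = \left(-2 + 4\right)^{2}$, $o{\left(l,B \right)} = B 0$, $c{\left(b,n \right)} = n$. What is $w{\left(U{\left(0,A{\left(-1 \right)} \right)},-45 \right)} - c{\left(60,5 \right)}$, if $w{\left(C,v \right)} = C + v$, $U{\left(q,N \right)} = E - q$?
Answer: $-46$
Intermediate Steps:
$o{\left(l,B \right)} = 0$
$E = 4$ ($E = 2^{2} = 4$)
$A{\left(F \right)} = i \sqrt{3}$ ($A{\left(F \right)} = \sqrt{-3 + 0} = \sqrt{-3} = i \sqrt{3}$)
$U{\left(q,N \right)} = 4 - q$
$w{\left(U{\left(0,A{\left(-1 \right)} \right)},-45 \right)} - c{\left(60,5 \right)} = \left(\left(4 - 0\right) - 45\right) - 5 = \left(\left(4 + 0\right) - 45\right) - 5 = \left(4 - 45\right) - 5 = -41 - 5 = -46$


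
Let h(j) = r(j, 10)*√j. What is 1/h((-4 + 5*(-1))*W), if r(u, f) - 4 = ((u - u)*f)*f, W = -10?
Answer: √10/120 ≈ 0.026352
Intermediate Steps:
r(u, f) = 4 (r(u, f) = 4 + ((u - u)*f)*f = 4 + (0*f)*f = 4 + 0*f = 4 + 0 = 4)
h(j) = 4*√j
1/h((-4 + 5*(-1))*W) = 1/(4*√((-4 + 5*(-1))*(-10))) = 1/(4*√((-4 - 5)*(-10))) = 1/(4*√(-9*(-10))) = 1/(4*√90) = 1/(4*(3*√10)) = 1/(12*√10) = √10/120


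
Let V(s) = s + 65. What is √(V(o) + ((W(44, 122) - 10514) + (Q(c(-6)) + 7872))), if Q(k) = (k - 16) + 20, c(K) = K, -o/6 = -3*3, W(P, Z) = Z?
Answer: 3*I*√267 ≈ 49.02*I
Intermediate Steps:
o = 54 (o = -(-18)*3 = -6*(-9) = 54)
V(s) = 65 + s
Q(k) = 4 + k (Q(k) = (-16 + k) + 20 = 4 + k)
√(V(o) + ((W(44, 122) - 10514) + (Q(c(-6)) + 7872))) = √((65 + 54) + ((122 - 10514) + ((4 - 6) + 7872))) = √(119 + (-10392 + (-2 + 7872))) = √(119 + (-10392 + 7870)) = √(119 - 2522) = √(-2403) = 3*I*√267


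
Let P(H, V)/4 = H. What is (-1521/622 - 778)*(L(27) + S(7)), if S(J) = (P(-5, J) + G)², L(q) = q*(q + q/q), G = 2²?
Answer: -245631122/311 ≈ -7.8981e+5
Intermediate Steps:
P(H, V) = 4*H
G = 4
L(q) = q*(1 + q) (L(q) = q*(q + 1) = q*(1 + q))
S(J) = 256 (S(J) = (4*(-5) + 4)² = (-20 + 4)² = (-16)² = 256)
(-1521/622 - 778)*(L(27) + S(7)) = (-1521/622 - 778)*(27*(1 + 27) + 256) = (-1521*1/622 - 778)*(27*28 + 256) = (-1521/622 - 778)*(756 + 256) = -485437/622*1012 = -245631122/311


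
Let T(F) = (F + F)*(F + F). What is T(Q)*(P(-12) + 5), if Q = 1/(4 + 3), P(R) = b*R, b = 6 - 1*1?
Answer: -220/49 ≈ -4.4898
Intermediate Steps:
b = 5 (b = 6 - 1 = 5)
P(R) = 5*R
Q = 1/7 ≈ 0.14286
T(F) = 4*F**2 (T(F) = (2*F)*(2*F) = 4*F**2)
T(Q)*(P(-12) + 5) = (4*(1/7)**2)*(5*(-12) + 5) = (4*(1/49))*(-60 + 5) = (4/49)*(-55) = -220/49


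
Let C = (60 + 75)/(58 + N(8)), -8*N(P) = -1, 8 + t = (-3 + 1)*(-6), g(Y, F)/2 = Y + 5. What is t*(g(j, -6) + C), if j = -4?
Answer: 536/31 ≈ 17.290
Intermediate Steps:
g(Y, F) = 10 + 2*Y (g(Y, F) = 2*(Y + 5) = 2*(5 + Y) = 10 + 2*Y)
t = 4 (t = -8 + (-3 + 1)*(-6) = -8 - 2*(-6) = -8 + 12 = 4)
N(P) = 1/8 (N(P) = -1/8*(-1) = 1/8)
C = 72/31 (C = (60 + 75)/(58 + 1/8) = 135/(465/8) = 135*(8/465) = 72/31 ≈ 2.3226)
t*(g(j, -6) + C) = 4*((10 + 2*(-4)) + 72/31) = 4*((10 - 8) + 72/31) = 4*(2 + 72/31) = 4*(134/31) = 536/31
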